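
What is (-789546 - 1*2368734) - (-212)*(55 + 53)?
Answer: -3135384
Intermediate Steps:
(-789546 - 1*2368734) - (-212)*(55 + 53) = (-789546 - 2368734) - (-212)*108 = -3158280 - 1*(-22896) = -3158280 + 22896 = -3135384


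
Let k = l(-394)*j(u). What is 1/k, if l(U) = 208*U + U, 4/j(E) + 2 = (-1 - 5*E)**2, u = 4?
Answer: -439/329384 ≈ -0.0013328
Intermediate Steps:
j(E) = 4/(-2 + (-1 - 5*E)**2)
l(U) = 209*U
k = -329384/439 (k = (209*(-394))*(4/(-2 + (1 + 5*4)**2)) = -329384/(-2 + (1 + 20)**2) = -329384/(-2 + 21**2) = -329384/(-2 + 441) = -329384/439 ≈ -750.31)
1/k = 1/(-329384/439) = -439/329384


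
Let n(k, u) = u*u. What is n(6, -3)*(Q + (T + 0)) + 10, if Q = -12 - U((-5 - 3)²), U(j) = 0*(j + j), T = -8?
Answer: -170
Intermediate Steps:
U(j) = 0 (U(j) = 0*(2*j) = 0)
n(k, u) = u²
Q = -12 (Q = -12 - 1*0 = -12 + 0 = -12)
n(6, -3)*(Q + (T + 0)) + 10 = (-3)²*(-12 + (-8 + 0)) + 10 = 9*(-12 - 8) + 10 = 9*(-20) + 10 = -180 + 10 = -170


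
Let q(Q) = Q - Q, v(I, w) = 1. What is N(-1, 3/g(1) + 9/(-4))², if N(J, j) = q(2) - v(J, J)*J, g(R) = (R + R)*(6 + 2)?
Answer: 1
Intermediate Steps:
g(R) = 16*R (g(R) = (2*R)*8 = 16*R)
q(Q) = 0
N(J, j) = -J (N(J, j) = 0 - J = -J)
N(-1, 3/g(1) + 9/(-4))² = (-1*(-1))² = 1² = 1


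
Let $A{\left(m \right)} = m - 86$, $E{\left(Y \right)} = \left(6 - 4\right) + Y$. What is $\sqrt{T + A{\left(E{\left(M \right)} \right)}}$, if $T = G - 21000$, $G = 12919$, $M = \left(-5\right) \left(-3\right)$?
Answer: $5 i \sqrt{326} \approx 90.277 i$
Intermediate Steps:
$M = 15$
$E{\left(Y \right)} = 2 + Y$
$A{\left(m \right)} = -86 + m$ ($A{\left(m \right)} = m - 86 = -86 + m$)
$T = -8081$ ($T = 12919 - 21000 = -8081$)
$\sqrt{T + A{\left(E{\left(M \right)} \right)}} = \sqrt{-8081 + \left(-86 + \left(2 + 15\right)\right)} = \sqrt{-8081 + \left(-86 + 17\right)} = \sqrt{-8081 - 69} = \sqrt{-8150} = 5 i \sqrt{326}$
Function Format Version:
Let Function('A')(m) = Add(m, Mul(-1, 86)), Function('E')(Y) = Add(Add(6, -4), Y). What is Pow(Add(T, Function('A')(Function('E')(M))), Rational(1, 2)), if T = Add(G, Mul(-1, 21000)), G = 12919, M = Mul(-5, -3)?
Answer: Mul(5, I, Pow(326, Rational(1, 2))) ≈ Mul(90.277, I)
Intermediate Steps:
M = 15
Function('E')(Y) = Add(2, Y)
Function('A')(m) = Add(-86, m) (Function('A')(m) = Add(m, -86) = Add(-86, m))
T = -8081 (T = Add(12919, Mul(-1, 21000)) = Add(12919, -21000) = -8081)
Pow(Add(T, Function('A')(Function('E')(M))), Rational(1, 2)) = Pow(Add(-8081, Add(-86, Add(2, 15))), Rational(1, 2)) = Pow(Add(-8081, Add(-86, 17)), Rational(1, 2)) = Pow(Add(-8081, -69), Rational(1, 2)) = Pow(-8150, Rational(1, 2)) = Mul(5, I, Pow(326, Rational(1, 2)))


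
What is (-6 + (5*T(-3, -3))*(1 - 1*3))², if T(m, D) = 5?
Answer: 3136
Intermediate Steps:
(-6 + (5*T(-3, -3))*(1 - 1*3))² = (-6 + (5*5)*(1 - 1*3))² = (-6 + 25*(1 - 3))² = (-6 + 25*(-2))² = (-6 - 50)² = (-56)² = 3136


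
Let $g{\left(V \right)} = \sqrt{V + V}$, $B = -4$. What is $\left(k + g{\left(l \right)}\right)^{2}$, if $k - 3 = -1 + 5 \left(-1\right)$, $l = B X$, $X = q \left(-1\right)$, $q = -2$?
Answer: $\left(3 - 4 i\right)^{2} \approx -7.0 - 24.0 i$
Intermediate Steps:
$X = 2$ ($X = \left(-2\right) \left(-1\right) = 2$)
$l = -8$ ($l = \left(-4\right) 2 = -8$)
$g{\left(V \right)} = \sqrt{2} \sqrt{V}$ ($g{\left(V \right)} = \sqrt{2 V} = \sqrt{2} \sqrt{V}$)
$k = -3$ ($k = 3 + \left(-1 + 5 \left(-1\right)\right) = 3 - 6 = -3$)
$\left(k + g{\left(l \right)}\right)^{2} = \left(-3 + \sqrt{2} \sqrt{-8}\right)^{2} = \left(-3 + \sqrt{2} \cdot 2 i \sqrt{2}\right)^{2} = \left(-3 + 4 i\right)^{2}$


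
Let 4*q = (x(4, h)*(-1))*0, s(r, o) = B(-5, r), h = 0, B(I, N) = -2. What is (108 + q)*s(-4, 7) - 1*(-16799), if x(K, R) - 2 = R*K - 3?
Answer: 16583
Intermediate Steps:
s(r, o) = -2
x(K, R) = -1 + K*R (x(K, R) = 2 + (R*K - 3) = 2 + (K*R - 3) = 2 + (-3 + K*R) = -1 + K*R)
q = 0 (q = (((-1 + 4*0)*(-1))*0)/4 = (((-1 + 0)*(-1))*0)/4 = (-1*(-1)*0)/4 = (1*0)/4 = (¼)*0 = 0)
(108 + q)*s(-4, 7) - 1*(-16799) = (108 + 0)*(-2) - 1*(-16799) = 108*(-2) + 16799 = -216 + 16799 = 16583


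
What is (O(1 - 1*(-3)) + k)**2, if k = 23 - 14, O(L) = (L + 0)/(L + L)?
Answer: 361/4 ≈ 90.250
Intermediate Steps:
O(L) = 1/2 (O(L) = L/((2*L)) = L*(1/(2*L)) = 1/2)
k = 9
(O(1 - 1*(-3)) + k)**2 = (1/2 + 9)**2 = (19/2)**2 = 361/4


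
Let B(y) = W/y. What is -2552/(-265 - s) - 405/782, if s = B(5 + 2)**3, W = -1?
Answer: 323850341/35539554 ≈ 9.1124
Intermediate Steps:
B(y) = -1/y
s = -1/343 (s = (-1/(5 + 2))**3 = (-1/7)**3 = -1/343 ≈ -0.0029155)
-2552/(-265 - s) - 405/782 = -2552/(-265 - 1*(-1/343)) - 405/782 = -2552/(-265 + 1/343) - 405*1/782 = -2552/(-90894/343) - 405/782 = -2552*(-343/90894) - 405/782 = 437668/45447 - 405/782 = 323850341/35539554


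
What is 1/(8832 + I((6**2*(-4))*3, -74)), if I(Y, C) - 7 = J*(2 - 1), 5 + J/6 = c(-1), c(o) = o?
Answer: 1/8803 ≈ 0.00011360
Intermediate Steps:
J = -36 (J = -30 + 6*(-1) = -30 - 6 = -36)
I(Y, C) = -29 (I(Y, C) = 7 - 36*(2 - 1) = 7 - 36*1 = 7 - 36 = -29)
1/(8832 + I((6**2*(-4))*3, -74)) = 1/(8832 - 29) = 1/8803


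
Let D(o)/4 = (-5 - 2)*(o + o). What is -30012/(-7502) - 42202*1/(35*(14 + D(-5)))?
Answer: -1943981/19298895 ≈ -0.10073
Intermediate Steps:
D(o) = -56*o (D(o) = 4*((-5 - 2)*(o + o)) = 4*(-14*o) = -56*o)
-30012/(-7502) - 42202*1/(35*(14 + D(-5))) = -30012/(-7502) - 42202*1/(35*(14 - 56*(-5))) = -30012*(-1/7502) - 42202*1/(35*(14 + 280)) = 15006/3751 - 42202/(294*35) = 15006/3751 - 42202/10290 = 15006/3751 - 42202*1/10290 = 15006/3751 - 21101/5145 = -1943981/19298895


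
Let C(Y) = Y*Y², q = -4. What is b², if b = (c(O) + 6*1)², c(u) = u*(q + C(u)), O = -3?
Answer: 96059601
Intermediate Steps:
C(Y) = Y³
c(u) = u*(-4 + u³)
b = 9801 (b = (-3*(-4 + (-3)³) + 6*1)² = (-3*(-4 - 27) + 6)² = (-3*(-31) + 6)² = (93 + 6)² = 99² = 9801)
b² = 9801² = 96059601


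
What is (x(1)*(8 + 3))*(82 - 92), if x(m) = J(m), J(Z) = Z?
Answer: -110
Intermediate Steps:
x(m) = m
(x(1)*(8 + 3))*(82 - 92) = (1*(8 + 3))*(82 - 92) = (1*11)*(-10) = 11*(-10) = -110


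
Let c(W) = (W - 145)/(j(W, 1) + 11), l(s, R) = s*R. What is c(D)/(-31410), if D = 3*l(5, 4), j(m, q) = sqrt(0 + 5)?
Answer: 187/728712 - 17*sqrt(5)/728712 ≈ 0.00020445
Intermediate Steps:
l(s, R) = R*s
j(m, q) = sqrt(5)
D = 60 (D = 3*(4*5) = 3*20 = 60)
c(W) = (-145 + W)/(11 + sqrt(5)) (c(W) = (W - 145)/(sqrt(5) + 11) = (-145 + W)/(11 + sqrt(5)))
c(D)/(-31410) = ((-145 + 60)/(11 + sqrt(5)))/(-31410) = (-85/(11 + sqrt(5)))*(-1/31410) = -85/(11 + sqrt(5))*(-1/31410) = 17/(6282*(11 + sqrt(5)))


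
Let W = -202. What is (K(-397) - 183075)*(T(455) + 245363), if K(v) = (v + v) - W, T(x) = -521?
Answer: -44969395614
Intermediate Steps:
K(v) = 202 + 2*v (K(v) = (v + v) - 1*(-202) = 2*v + 202 = 202 + 2*v)
(K(-397) - 183075)*(T(455) + 245363) = ((202 + 2*(-397)) - 183075)*(-521 + 245363) = ((202 - 794) - 183075)*244842 = (-592 - 183075)*244842 = -183667*244842 = -44969395614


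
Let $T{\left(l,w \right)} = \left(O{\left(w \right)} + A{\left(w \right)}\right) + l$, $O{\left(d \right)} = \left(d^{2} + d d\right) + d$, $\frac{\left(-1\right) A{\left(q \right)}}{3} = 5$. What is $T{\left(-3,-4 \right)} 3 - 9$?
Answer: $21$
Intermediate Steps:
$A{\left(q \right)} = -15$ ($A{\left(q \right)} = \left(-3\right) 5 = -15$)
$O{\left(d \right)} = d + 2 d^{2}$ ($O{\left(d \right)} = \left(d^{2} + d^{2}\right) + d = 2 d^{2} + d = d + 2 d^{2}$)
$T{\left(l,w \right)} = -15 + l + w \left(1 + 2 w\right)$ ($T{\left(l,w \right)} = \left(w \left(1 + 2 w\right) - 15\right) + l = \left(-15 + w \left(1 + 2 w\right)\right) + l = -15 + l + w \left(1 + 2 w\right)$)
$T{\left(-3,-4 \right)} 3 - 9 = \left(-15 - 3 - 4 \left(1 + 2 \left(-4\right)\right)\right) 3 - 9 = \left(-15 - 3 - 4 \left(1 - 8\right)\right) 3 - 9 = \left(-15 - 3 - -28\right) 3 - 9 = \left(-15 - 3 + 28\right) 3 - 9 = 10 \cdot 3 - 9 = 30 - 9 = 21$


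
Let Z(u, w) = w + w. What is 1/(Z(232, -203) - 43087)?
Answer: -1/43493 ≈ -2.2992e-5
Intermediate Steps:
Z(u, w) = 2*w
1/(Z(232, -203) - 43087) = 1/(2*(-203) - 43087) = 1/(-406 - 43087) = 1/(-43493) = -1/43493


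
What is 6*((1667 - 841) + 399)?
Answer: 7350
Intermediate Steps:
6*((1667 - 841) + 399) = 6*(826 + 399) = 6*1225 = 7350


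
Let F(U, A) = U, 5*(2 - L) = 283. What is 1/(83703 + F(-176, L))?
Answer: 1/83527 ≈ 1.1972e-5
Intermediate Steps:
L = -273/5 (L = 2 - 1/5*283 = 2 - 283/5 = -273/5 ≈ -54.600)
1/(83703 + F(-176, L)) = 1/(83703 - 176) = 1/83527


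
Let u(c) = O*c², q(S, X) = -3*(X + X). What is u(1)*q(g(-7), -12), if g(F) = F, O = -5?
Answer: -360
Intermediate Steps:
q(S, X) = -6*X
u(c) = -5*c²
u(1)*q(g(-7), -12) = (-5*1²)*(-6*(-12)) = -5*1*72 = -5*72 = -360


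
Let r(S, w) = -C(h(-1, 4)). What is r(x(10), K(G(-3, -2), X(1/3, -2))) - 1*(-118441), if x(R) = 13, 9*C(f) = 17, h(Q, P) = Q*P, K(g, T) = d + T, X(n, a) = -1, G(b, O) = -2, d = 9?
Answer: 1065952/9 ≈ 1.1844e+5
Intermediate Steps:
K(g, T) = 9 + T
h(Q, P) = P*Q
C(f) = 17/9 (C(f) = (⅑)*17 = 17/9)
r(S, w) = -17/9 (r(S, w) = -1*17/9 = -17/9)
r(x(10), K(G(-3, -2), X(1/3, -2))) - 1*(-118441) = -17/9 - 1*(-118441) = -17/9 + 118441 = 1065952/9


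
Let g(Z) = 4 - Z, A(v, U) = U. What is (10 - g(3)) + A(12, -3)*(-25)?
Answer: 84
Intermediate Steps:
(10 - g(3)) + A(12, -3)*(-25) = (10 - (4 - 1*3)) - 3*(-25) = (10 - (4 - 3)) + 75 = (10 - 1*1) + 75 = (10 - 1) + 75 = 9 + 75 = 84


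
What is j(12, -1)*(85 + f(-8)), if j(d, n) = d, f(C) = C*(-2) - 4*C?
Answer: 1596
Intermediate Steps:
f(C) = -6*C (f(C) = -2*C - 4*C = -6*C)
j(12, -1)*(85 + f(-8)) = 12*(85 - 6*(-8)) = 12*(85 + 48) = 12*133 = 1596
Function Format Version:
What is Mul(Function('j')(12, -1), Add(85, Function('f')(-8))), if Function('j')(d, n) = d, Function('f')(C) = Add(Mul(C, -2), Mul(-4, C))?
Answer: 1596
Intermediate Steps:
Function('f')(C) = Mul(-6, C) (Function('f')(C) = Add(Mul(-2, C), Mul(-4, C)) = Mul(-6, C))
Mul(Function('j')(12, -1), Add(85, Function('f')(-8))) = Mul(12, Add(85, Mul(-6, -8))) = Mul(12, Add(85, 48)) = Mul(12, 133) = 1596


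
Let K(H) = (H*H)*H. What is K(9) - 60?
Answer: 669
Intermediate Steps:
K(H) = H**3 (K(H) = H**2*H = H**3)
K(9) - 60 = 9**3 - 60 = 729 - 60 = 669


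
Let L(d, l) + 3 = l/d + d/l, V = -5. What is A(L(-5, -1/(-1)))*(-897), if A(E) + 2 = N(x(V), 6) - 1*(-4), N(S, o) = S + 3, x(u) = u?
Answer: 0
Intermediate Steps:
L(d, l) = -3 + d/l + l/d (L(d, l) = -3 + (l/d + d/l) = -3 + (d/l + l/d) = -3 + d/l + l/d)
N(S, o) = 3 + S
A(E) = 0 (A(E) = -2 + ((3 - 5) - 1*(-4)) = -2 + (-2 + 4) = -2 + 2 = 0)
A(L(-5, -1/(-1)))*(-897) = 0*(-897) = 0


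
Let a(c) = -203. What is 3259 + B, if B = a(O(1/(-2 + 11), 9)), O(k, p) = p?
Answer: 3056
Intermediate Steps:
B = -203
3259 + B = 3259 - 203 = 3056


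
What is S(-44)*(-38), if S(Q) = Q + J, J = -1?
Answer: 1710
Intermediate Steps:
S(Q) = -1 + Q (S(Q) = Q - 1 = -1 + Q)
S(-44)*(-38) = (-1 - 44)*(-38) = -45*(-38) = 1710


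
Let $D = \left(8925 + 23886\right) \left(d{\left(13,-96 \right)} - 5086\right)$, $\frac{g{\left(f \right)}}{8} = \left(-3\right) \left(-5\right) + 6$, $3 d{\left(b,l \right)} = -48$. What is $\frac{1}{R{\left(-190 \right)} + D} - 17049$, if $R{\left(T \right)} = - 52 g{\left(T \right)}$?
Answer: $- \frac{2854180898443}{167410458} \approx -17049.0$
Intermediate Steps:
$d{\left(b,l \right)} = -16$ ($d{\left(b,l \right)} = \frac{1}{3} \left(-48\right) = -16$)
$g{\left(f \right)} = 168$ ($g{\left(f \right)} = 8 \left(\left(-3\right) \left(-5\right) + 6\right) = 8 \left(15 + 6\right) = 8 \cdot 21 = 168$)
$D = -167401722$ ($D = \left(8925 + 23886\right) \left(-16 - 5086\right) = 32811 \left(-5102\right) = -167401722$)
$R{\left(T \right)} = -8736$ ($R{\left(T \right)} = \left(-52\right) 168 = -8736$)
$\frac{1}{R{\left(-190 \right)} + D} - 17049 = \frac{1}{-8736 - 167401722} - 17049 = \frac{1}{-167410458} - 17049 = - \frac{1}{167410458} - 17049 = - \frac{2854180898443}{167410458}$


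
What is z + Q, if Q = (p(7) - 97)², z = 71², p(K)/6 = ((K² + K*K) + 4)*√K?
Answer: 2636258 - 118728*√7 ≈ 2.3221e+6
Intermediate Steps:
p(K) = 6*√K*(4 + 2*K²) (p(K) = 6*(((K² + K*K) + 4)*√K) = 6*(((K² + K²) + 4)*√K) = 6*((2*K² + 4)*√K) = 6*((4 + 2*K²)*√K) = 6*(√K*(4 + 2*K²)) = 6*√K*(4 + 2*K²))
z = 5041
Q = (-97 + 612*√7)² (Q = (12*√7*(2 + 7²) - 97)² = (12*√7*(2 + 49) - 97)² = (12*√7*51 - 97)² = (612*√7 - 97)² = (-97 + 612*√7)² ≈ 2.3171e+6)
z + Q = 5041 + (2631217 - 118728*√7) = 2636258 - 118728*√7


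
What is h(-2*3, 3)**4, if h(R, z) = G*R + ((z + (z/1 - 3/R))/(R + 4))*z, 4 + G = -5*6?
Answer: 364488705441/256 ≈ 1.4238e+9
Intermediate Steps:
G = -34 (G = -4 - 5*6 = -4 - 30 = -34)
h(R, z) = -34*R + z*(-3/R + 2*z)/(4 + R) (h(R, z) = -34*R + ((z + (z/1 - 3/R))/(R + 4))*z = -34*R + ((z + (z*1 - 3/R))/(4 + R))*z = -34*R + ((z + (z - 3/R))/(4 + R))*z = -34*R + ((-3/R + 2*z)/(4 + R))*z = -34*R + z*(-3/R + 2*z)/(4 + R))
h(-2*3, 3)**4 = ((-136*(-2*3)**2 - 34*(-2*3)**3 - 3*3 + 2*(-2*3)*3**2)/(((-2*3))*(4 - 2*3)))**4 = ((-136*(-6)**2 - 34*(-6)**3 - 9 + 2*(-6)*9)/((-6)*(4 - 6)))**4 = (-1/6*(-136*36 - 34*(-216) - 9 - 108)/(-2))**4 = (-1/6*(-1/2)*(-4896 + 7344 - 9 - 108))**4 = (-1/6*(-1/2)*2331)**4 = (777/4)**4 = 364488705441/256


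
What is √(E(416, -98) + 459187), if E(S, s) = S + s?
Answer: √459505 ≈ 677.87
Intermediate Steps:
√(E(416, -98) + 459187) = √((416 - 98) + 459187) = √(318 + 459187) = √459505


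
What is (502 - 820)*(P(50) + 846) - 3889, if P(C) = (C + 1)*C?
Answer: -1083817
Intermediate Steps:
P(C) = C*(1 + C) (P(C) = (1 + C)*C = C*(1 + C))
(502 - 820)*(P(50) + 846) - 3889 = (502 - 820)*(50*(1 + 50) + 846) - 3889 = -318*(50*51 + 846) - 3889 = -318*(2550 + 846) - 3889 = -318*3396 - 3889 = -1079928 - 3889 = -1083817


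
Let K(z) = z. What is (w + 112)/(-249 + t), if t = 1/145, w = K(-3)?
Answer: -15805/36104 ≈ -0.43776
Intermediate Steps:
w = -3
t = 1/145 ≈ 0.0068966
(w + 112)/(-249 + t) = (-3 + 112)/(-249 + 1/145) = 109/(-36104/145) = 109*(-145/36104) = -15805/36104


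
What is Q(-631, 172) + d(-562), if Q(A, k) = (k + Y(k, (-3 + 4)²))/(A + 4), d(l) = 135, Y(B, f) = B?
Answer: 84301/627 ≈ 134.45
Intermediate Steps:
Q(A, k) = 2*k/(4 + A) (Q(A, k) = (k + k)/(A + 4) = (2*k)/(4 + A) = 2*k/(4 + A))
Q(-631, 172) + d(-562) = 2*172/(4 - 631) + 135 = 2*172/(-627) + 135 = 2*172*(-1/627) + 135 = -344/627 + 135 = 84301/627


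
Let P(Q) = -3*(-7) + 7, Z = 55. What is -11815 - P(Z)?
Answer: -11843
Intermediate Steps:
P(Q) = 28 (P(Q) = 21 + 7 = 28)
-11815 - P(Z) = -11815 - 1*28 = -11815 - 28 = -11843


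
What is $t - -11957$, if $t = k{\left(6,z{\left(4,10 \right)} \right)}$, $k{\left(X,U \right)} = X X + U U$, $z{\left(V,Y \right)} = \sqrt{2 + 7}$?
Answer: $12002$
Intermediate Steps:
$z{\left(V,Y \right)} = 3$ ($z{\left(V,Y \right)} = \sqrt{9} = 3$)
$k{\left(X,U \right)} = U^{2} + X^{2}$ ($k{\left(X,U \right)} = X^{2} + U^{2} = U^{2} + X^{2}$)
$t = 45$ ($t = 3^{2} + 6^{2} = 9 + 36 = 45$)
$t - -11957 = 45 - -11957 = 45 + 11957 = 12002$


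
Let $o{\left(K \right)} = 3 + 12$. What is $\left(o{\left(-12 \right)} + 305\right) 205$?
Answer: $65600$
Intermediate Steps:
$o{\left(K \right)} = 15$
$\left(o{\left(-12 \right)} + 305\right) 205 = \left(15 + 305\right) 205 = 320 \cdot 205 = 65600$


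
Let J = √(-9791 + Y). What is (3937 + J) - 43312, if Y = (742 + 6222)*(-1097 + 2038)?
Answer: -39375 + 3*√727037 ≈ -36817.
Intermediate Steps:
Y = 6553124 (Y = 6964*941 = 6553124)
J = 3*√727037 (J = √(-9791 + 6553124) = √6543333 = 3*√727037 ≈ 2558.0)
(3937 + J) - 43312 = (3937 + 3*√727037) - 43312 = -39375 + 3*√727037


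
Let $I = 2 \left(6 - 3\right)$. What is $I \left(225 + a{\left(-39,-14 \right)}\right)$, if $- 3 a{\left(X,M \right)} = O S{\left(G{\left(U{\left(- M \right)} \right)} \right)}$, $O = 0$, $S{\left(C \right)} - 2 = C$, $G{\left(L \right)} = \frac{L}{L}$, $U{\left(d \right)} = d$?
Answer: $1350$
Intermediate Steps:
$I = 6$ ($I = 2 \cdot 3 = 6$)
$G{\left(L \right)} = 1$
$S{\left(C \right)} = 2 + C$
$a{\left(X,M \right)} = 0$ ($a{\left(X,M \right)} = - \frac{0 \left(2 + 1\right)}{3} = - \frac{0 \cdot 3}{3} = \left(- \frac{1}{3}\right) 0 = 0$)
$I \left(225 + a{\left(-39,-14 \right)}\right) = 6 \left(225 + 0\right) = 6 \cdot 225 = 1350$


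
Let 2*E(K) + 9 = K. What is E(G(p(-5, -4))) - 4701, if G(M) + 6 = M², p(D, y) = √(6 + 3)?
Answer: -4704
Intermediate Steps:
p(D, y) = 3 (p(D, y) = √9 = 3)
G(M) = -6 + M²
E(K) = -9/2 + K/2
E(G(p(-5, -4))) - 4701 = (-9/2 + (-6 + 3²)/2) - 4701 = (-9/2 + (-6 + 9)/2) - 4701 = (-9/2 + (½)*3) - 4701 = (-9/2 + 3/2) - 4701 = -3 - 4701 = -4704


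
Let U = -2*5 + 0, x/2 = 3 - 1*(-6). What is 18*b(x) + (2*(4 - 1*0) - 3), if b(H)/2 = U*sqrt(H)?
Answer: 5 - 1080*sqrt(2) ≈ -1522.4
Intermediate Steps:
x = 18 (x = 2*(3 - 1*(-6)) = 2*(3 + 6) = 2*9 = 18)
U = -10 (U = -10 + 0 = -10)
b(H) = -20*sqrt(H) (b(H) = 2*(-10*sqrt(H)) = -20*sqrt(H))
18*b(x) + (2*(4 - 1*0) - 3) = 18*(-60*sqrt(2)) + (2*(4 - 1*0) - 3) = 18*(-60*sqrt(2)) + (2*(4 + 0) - 3) = 18*(-60*sqrt(2)) + (2*4 - 3) = -1080*sqrt(2) + (8 - 3) = -1080*sqrt(2) + 5 = 5 - 1080*sqrt(2)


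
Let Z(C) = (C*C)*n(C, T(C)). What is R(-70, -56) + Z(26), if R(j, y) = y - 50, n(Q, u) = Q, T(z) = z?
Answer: 17470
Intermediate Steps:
R(j, y) = -50 + y
Z(C) = C³ (Z(C) = (C*C)*C = C²*C = C³)
R(-70, -56) + Z(26) = (-50 - 56) + 26³ = -106 + 17576 = 17470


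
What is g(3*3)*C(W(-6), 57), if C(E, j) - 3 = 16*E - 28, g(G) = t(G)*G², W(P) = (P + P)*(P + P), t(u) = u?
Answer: 1661391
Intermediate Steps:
W(P) = 4*P² (W(P) = (2*P)*(2*P) = 4*P²)
g(G) = G³ (g(G) = G*G² = G³)
C(E, j) = -25 + 16*E (C(E, j) = 3 + (16*E - 28) = 3 + (-28 + 16*E) = -25 + 16*E)
g(3*3)*C(W(-6), 57) = (3*3)³*(-25 + 16*(4*(-6)²)) = 9³*(-25 + 16*(4*36)) = 729*(-25 + 16*144) = 729*(-25 + 2304) = 729*2279 = 1661391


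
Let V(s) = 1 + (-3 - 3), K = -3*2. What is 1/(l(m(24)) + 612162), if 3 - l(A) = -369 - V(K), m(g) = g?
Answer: 1/612529 ≈ 1.6326e-6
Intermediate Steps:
K = -6
V(s) = -5 (V(s) = 1 - 6 = -5)
l(A) = 367 (l(A) = 3 - (-369 - 1*(-5)) = 3 - (-369 + 5) = 3 - 1*(-364) = 3 + 364 = 367)
1/(l(m(24)) + 612162) = 1/(367 + 612162) = 1/612529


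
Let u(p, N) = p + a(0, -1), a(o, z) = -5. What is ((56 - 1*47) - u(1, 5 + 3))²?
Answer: 169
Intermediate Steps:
u(p, N) = -5 + p (u(p, N) = p - 5 = -5 + p)
((56 - 1*47) - u(1, 5 + 3))² = ((56 - 1*47) - (-5 + 1))² = ((56 - 47) - 1*(-4))² = (9 + 4)² = 13² = 169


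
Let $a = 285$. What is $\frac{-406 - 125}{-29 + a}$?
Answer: $- \frac{531}{256} \approx -2.0742$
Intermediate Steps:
$\frac{-406 - 125}{-29 + a} = \frac{-406 - 125}{-29 + 285} = - \frac{531}{256}$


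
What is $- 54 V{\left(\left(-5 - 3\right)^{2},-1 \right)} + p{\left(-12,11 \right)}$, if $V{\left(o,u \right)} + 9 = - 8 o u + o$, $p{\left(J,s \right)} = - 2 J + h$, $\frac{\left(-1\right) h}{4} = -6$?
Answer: $-30570$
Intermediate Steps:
$h = 24$ ($h = \left(-4\right) \left(-6\right) = 24$)
$p{\left(J,s \right)} = 24 - 2 J$ ($p{\left(J,s \right)} = - 2 J + 24 = 24 - 2 J$)
$V{\left(o,u \right)} = -9 + o - 8 o u$ ($V{\left(o,u \right)} = -9 + \left(- 8 o u + o\right) = -9 - \left(- o + 8 o u\right) = -9 + o - 8 o u$)
$- 54 V{\left(\left(-5 - 3\right)^{2},-1 \right)} + p{\left(-12,11 \right)} = - 54 \left(-9 + \left(-5 - 3\right)^{2} - 8 \left(-5 - 3\right)^{2} \left(-1\right)\right) + \left(24 - -24\right) = - 54 \left(-9 + \left(-8\right)^{2} - 8 \left(-8\right)^{2} \left(-1\right)\right) + \left(24 + 24\right) = - 54 \left(-9 + 64 - 512 \left(-1\right)\right) + 48 = - 54 \left(-9 + 64 + 512\right) + 48 = \left(-54\right) 567 + 48 = -30618 + 48 = -30570$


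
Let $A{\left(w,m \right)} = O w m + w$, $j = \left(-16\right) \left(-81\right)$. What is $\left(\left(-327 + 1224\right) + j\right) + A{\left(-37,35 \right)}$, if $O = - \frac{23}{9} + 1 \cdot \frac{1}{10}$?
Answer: $\frac{96047}{18} \approx 5335.9$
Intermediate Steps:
$O = - \frac{221}{90}$ ($O = \left(-23\right) \frac{1}{9} + 1 \cdot \frac{1}{10} = - \frac{23}{9} + \frac{1}{10} = - \frac{221}{90} \approx -2.4556$)
$j = 1296$
$A{\left(w,m \right)} = w - \frac{221 m w}{90}$ ($A{\left(w,m \right)} = - \frac{221 w}{90} m + w = - \frac{221 m w}{90} + w = w - \frac{221 m w}{90}$)
$\left(\left(-327 + 1224\right) + j\right) + A{\left(-37,35 \right)} = \left(\left(-327 + 1224\right) + 1296\right) + \frac{1}{90} \left(-37\right) \left(90 - 7735\right) = \left(897 + 1296\right) + \frac{1}{90} \left(-37\right) \left(90 - 7735\right) = 2193 + \frac{1}{90} \left(-37\right) \left(-7645\right) = 2193 + \frac{56573}{18} = \frac{96047}{18}$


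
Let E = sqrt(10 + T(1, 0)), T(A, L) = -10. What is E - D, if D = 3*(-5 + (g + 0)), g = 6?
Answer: -3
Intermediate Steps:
E = 0 (E = sqrt(10 - 10) = sqrt(0) = 0)
D = 3 (D = 3*(-5 + (6 + 0)) = 3*(-5 + 6) = 3*1 = 3)
E - D = 0 - 1*3 = 0 - 3 = -3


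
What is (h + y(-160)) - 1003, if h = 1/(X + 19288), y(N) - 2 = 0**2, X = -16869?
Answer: -2421418/2419 ≈ -1001.0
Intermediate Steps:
y(N) = 2 (y(N) = 2 + 0**2 = 2 + 0 = 2)
h = 1/2419 (h = 1/(-16869 + 19288) = 1/2419 ≈ 0.00041339)
(h + y(-160)) - 1003 = (1/2419 + 2) - 1003 = 4839/2419 - 1003 = -2421418/2419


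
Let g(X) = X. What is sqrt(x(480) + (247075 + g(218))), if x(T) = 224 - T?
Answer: sqrt(247037) ≈ 497.03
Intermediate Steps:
sqrt(x(480) + (247075 + g(218))) = sqrt((224 - 1*480) + (247075 + 218)) = sqrt((224 - 480) + 247293) = sqrt(-256 + 247293) = sqrt(247037)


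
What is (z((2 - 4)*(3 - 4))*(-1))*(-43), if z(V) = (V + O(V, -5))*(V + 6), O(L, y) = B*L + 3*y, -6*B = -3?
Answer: -4128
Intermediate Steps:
B = ½ (B = -⅙*(-3) = ½ ≈ 0.50000)
O(L, y) = L/2 + 3*y
z(V) = (-15 + 3*V/2)*(6 + V) (z(V) = (V + (V/2 + 3*(-5)))*(V + 6) = (V + (V/2 - 15))*(6 + V) = (V + (-15 + V/2))*(6 + V) = (-15 + 3*V/2)*(6 + V))
(z((2 - 4)*(3 - 4))*(-1))*(-43) = ((-90 - 6*(2 - 4)*(3 - 4) + 3*((2 - 4)*(3 - 4))²/2)*(-1))*(-43) = ((-90 - (-12)*(-1) + 3*(-2*(-1))²/2)*(-1))*(-43) = ((-90 - 6*2 + (3/2)*2²)*(-1))*(-43) = ((-90 - 12 + (3/2)*4)*(-1))*(-43) = ((-90 - 12 + 6)*(-1))*(-43) = -96*(-1)*(-43) = 96*(-43) = -4128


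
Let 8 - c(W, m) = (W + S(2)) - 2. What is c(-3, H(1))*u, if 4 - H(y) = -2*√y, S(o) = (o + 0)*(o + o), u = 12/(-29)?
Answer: -60/29 ≈ -2.0690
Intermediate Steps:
u = -12/29 (u = 12*(-1/29) = -12/29 ≈ -0.41379)
S(o) = 2*o² (S(o) = o*(2*o) = 2*o²)
H(y) = 4 + 2*√y (H(y) = 4 - (-2)*√y = 4 + 2*√y)
c(W, m) = 2 - W (c(W, m) = 8 - ((W + 2*2²) - 2) = 8 - ((W + 2*4) - 2) = 8 - ((W + 8) - 2) = 8 - ((8 + W) - 2) = 8 - (6 + W) = 8 + (-6 - W) = 2 - W)
c(-3, H(1))*u = (2 - 1*(-3))*(-12/29) = (2 + 3)*(-12/29) = 5*(-12/29) = -60/29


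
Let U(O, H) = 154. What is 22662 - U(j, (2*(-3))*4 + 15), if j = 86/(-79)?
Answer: 22508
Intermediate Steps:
j = -86/79 (j = 86*(-1/79) = -86/79 ≈ -1.0886)
22662 - U(j, (2*(-3))*4 + 15) = 22662 - 1*154 = 22662 - 154 = 22508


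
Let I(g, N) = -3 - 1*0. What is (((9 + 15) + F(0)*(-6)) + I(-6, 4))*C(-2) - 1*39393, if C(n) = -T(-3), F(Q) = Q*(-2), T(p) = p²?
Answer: -39582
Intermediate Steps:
F(Q) = -2*Q
I(g, N) = -3 (I(g, N) = -3 + 0 = -3)
C(n) = -9 (C(n) = -1*(-3)² = -1*9 = -9)
(((9 + 15) + F(0)*(-6)) + I(-6, 4))*C(-2) - 1*39393 = (((9 + 15) - 2*0*(-6)) - 3)*(-9) - 1*39393 = ((24 + 0*(-6)) - 3)*(-9) - 39393 = ((24 + 0) - 3)*(-9) - 39393 = (24 - 3)*(-9) - 39393 = 21*(-9) - 39393 = -189 - 39393 = -39582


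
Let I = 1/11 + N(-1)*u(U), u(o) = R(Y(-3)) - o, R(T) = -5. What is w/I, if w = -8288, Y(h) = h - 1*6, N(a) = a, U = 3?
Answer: -91168/89 ≈ -1024.4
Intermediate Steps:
Y(h) = -6 + h (Y(h) = h - 6 = -6 + h)
u(o) = -5 - o
I = 89/11 (I = 1/11 - (-5 - 1*3) = 1/11 - (-5 - 3) = 1/11 - 1*(-8) = 1/11 + 8 = 89/11 ≈ 8.0909)
w/I = -8288/89/11 = -8288*11/89 = -91168/89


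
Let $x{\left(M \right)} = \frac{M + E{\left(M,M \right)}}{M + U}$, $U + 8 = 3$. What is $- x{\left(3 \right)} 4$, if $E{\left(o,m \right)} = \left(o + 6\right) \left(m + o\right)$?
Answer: $114$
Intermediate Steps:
$U = -5$ ($U = -8 + 3 = -5$)
$E{\left(o,m \right)} = \left(6 + o\right) \left(m + o\right)$
$x{\left(M \right)} = \frac{2 M^{2} + 13 M}{-5 + M}$ ($x{\left(M \right)} = \frac{M + \left(M^{2} + 6 M + 6 M + M M\right)}{M - 5} = \frac{M + \left(M^{2} + 6 M + 6 M + M^{2}\right)}{-5 + M} = \frac{M + \left(2 M^{2} + 12 M\right)}{-5 + M} = \frac{2 M^{2} + 13 M}{-5 + M}$)
$- x{\left(3 \right)} 4 = - \frac{3 \left(13 + 2 \cdot 3\right)}{-5 + 3} \cdot 4 = - \frac{3 \left(13 + 6\right)}{-2} \cdot 4 = - \frac{3 \left(-1\right) 19}{2} \cdot 4 = \left(-1\right) \left(- \frac{57}{2}\right) 4 = \frac{57}{2} \cdot 4 = 114$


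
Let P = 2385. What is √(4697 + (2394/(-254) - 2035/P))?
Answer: √1911044687555/20193 ≈ 68.460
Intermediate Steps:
√(4697 + (2394/(-254) - 2035/P)) = √(4697 + (2394/(-254) - 2035/2385)) = √(4697 + (2394*(-1/254) - 2035*1/2385)) = √(4697 + (-1197/127 - 407/477)) = √(4697 - 622658/60579) = √(283916905/60579) = √1911044687555/20193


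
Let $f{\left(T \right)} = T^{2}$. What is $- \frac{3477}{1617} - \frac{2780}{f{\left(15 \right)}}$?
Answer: $- \frac{351839}{24255} \approx -14.506$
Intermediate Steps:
$- \frac{3477}{1617} - \frac{2780}{f{\left(15 \right)}} = - \frac{3477}{1617} - \frac{2780}{15^{2}} = \left(-3477\right) \frac{1}{1617} - \frac{2780}{225} = - \frac{1159}{539} - \frac{556}{45} = - \frac{351839}{24255}$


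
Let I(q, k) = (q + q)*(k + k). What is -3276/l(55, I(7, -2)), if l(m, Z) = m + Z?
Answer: 3276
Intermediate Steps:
I(q, k) = 4*k*q (I(q, k) = (2*q)*(2*k) = 4*k*q)
l(m, Z) = Z + m
-3276/l(55, I(7, -2)) = -3276/(4*(-2)*7 + 55) = -3276/(-56 + 55) = -3276/(-1) = -3276*(-1) = 3276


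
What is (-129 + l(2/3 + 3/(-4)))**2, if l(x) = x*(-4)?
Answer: 148996/9 ≈ 16555.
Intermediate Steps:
l(x) = -4*x
(-129 + l(2/3 + 3/(-4)))**2 = (-129 - 4*(2/3 + 3/(-4)))**2 = (-129 - 4*(2*(1/3) + 3*(-1/4)))**2 = (-129 - 4*(2/3 - 3/4))**2 = (-129 - 4*(-1/12))**2 = (-129 + 1/3)**2 = (-386/3)**2 = 148996/9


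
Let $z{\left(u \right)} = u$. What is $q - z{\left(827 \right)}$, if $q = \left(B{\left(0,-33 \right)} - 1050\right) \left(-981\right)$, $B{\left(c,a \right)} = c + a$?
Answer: $1061596$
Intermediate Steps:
$B{\left(c,a \right)} = a + c$
$q = 1062423$ ($q = \left(\left(-33 + 0\right) - 1050\right) \left(-981\right) = \left(-33 - 1050\right) \left(-981\right) = \left(-1083\right) \left(-981\right) = 1062423$)
$q - z{\left(827 \right)} = 1062423 - 827 = 1061596$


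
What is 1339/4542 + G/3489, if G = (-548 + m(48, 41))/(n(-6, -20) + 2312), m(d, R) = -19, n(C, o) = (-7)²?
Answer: 1225275113/4157206302 ≈ 0.29473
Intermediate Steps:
n(C, o) = 49
G = -189/787 (G = (-548 - 19)/(49 + 2312) = -567/2361 = -567*1/2361 = -189/787 ≈ -0.24015)
1339/4542 + G/3489 = 1339/4542 - 189/787/3489 = 1339*(1/4542) - 189/787*1/3489 = 1339/4542 - 63/915281 = 1225275113/4157206302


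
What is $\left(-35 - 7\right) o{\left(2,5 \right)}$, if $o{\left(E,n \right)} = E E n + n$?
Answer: $-1050$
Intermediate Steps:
$o{\left(E,n \right)} = n + n E^{2}$ ($o{\left(E,n \right)} = E^{2} n + n = n E^{2} + n = n + n E^{2}$)
$\left(-35 - 7\right) o{\left(2,5 \right)} = \left(-35 - 7\right) 5 \left(1 + 2^{2}\right) = - 42 \cdot 5 \left(1 + 4\right) = - 42 \cdot 5 \cdot 5 = \left(-42\right) 25 = -1050$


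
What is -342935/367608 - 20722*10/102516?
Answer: -9277671185/3140475144 ≈ -2.9542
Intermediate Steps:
-342935/367608 - 20722*10/102516 = -342935*1/367608 - 207220*1/102516 = -342935/367608 - 51805/25629 = -9277671185/3140475144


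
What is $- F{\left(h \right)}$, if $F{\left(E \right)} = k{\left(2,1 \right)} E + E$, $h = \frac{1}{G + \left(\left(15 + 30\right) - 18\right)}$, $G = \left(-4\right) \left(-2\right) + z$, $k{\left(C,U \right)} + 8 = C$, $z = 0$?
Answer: $\frac{1}{7} \approx 0.14286$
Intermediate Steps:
$k{\left(C,U \right)} = -8 + C$
$G = 8$ ($G = \left(-4\right) \left(-2\right) + 0 = 8 + 0 = 8$)
$h = \frac{1}{35}$ ($h = \frac{1}{8 + \left(\left(15 + 30\right) - 18\right)} = \frac{1}{8 + \left(45 - 18\right)} = \frac{1}{8 + 27} = \frac{1}{35} \approx 0.028571$)
$F{\left(E \right)} = - 5 E$ ($F{\left(E \right)} = \left(-8 + 2\right) E + E = - 6 E + E = - 5 E$)
$- F{\left(h \right)} = - \frac{-5}{35} = \left(-1\right) \left(- \frac{1}{7}\right) = \frac{1}{7}$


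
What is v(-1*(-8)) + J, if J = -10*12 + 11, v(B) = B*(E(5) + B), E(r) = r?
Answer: -5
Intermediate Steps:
v(B) = B*(5 + B)
J = -109 (J = -120 + 11 = -109)
v(-1*(-8)) + J = (-1*(-8))*(5 - 1*(-8)) - 109 = 8*(5 + 8) - 109 = 8*13 - 109 = 104 - 109 = -5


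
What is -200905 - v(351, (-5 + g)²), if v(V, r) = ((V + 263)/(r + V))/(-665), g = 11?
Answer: -51703905661/257355 ≈ -2.0091e+5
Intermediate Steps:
v(V, r) = -(263 + V)/(665*(V + r)) (v(V, r) = ((263 + V)/(V + r))*(-1/665) = -(263 + V)/(665*(V + r)))
-200905 - v(351, (-5 + g)²) = -200905 - (-263 - 1*351)/(665*(351 + (-5 + 11)²)) = -200905 - (-263 - 351)/(665*(351 + 6²)) = -200905 - (-614)/(665*(351 + 36)) = -200905 - (-614)/(665*387) = -200905 - 1*(-614/257355) = -200905 + 614/257355 = -51703905661/257355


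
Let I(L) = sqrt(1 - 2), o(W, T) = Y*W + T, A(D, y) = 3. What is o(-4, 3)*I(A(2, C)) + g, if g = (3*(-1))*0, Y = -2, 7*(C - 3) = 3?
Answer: 11*I ≈ 11.0*I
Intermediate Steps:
C = 24/7 (C = 3 + (1/7)*3 = 3 + 3/7 = 24/7 ≈ 3.4286)
o(W, T) = T - 2*W (o(W, T) = -2*W + T = T - 2*W)
g = 0 (g = -3*0 = 0)
I(L) = I (I(L) = sqrt(-1) = I)
o(-4, 3)*I(A(2, C)) + g = (3 - 2*(-4))*I + 0 = (3 + 8)*I + 0 = 11*I + 0 = 11*I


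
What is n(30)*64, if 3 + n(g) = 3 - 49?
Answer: -3136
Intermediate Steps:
n(g) = -49 (n(g) = -3 + (3 - 49) = -3 - 46 = -49)
n(30)*64 = -49*64 = -3136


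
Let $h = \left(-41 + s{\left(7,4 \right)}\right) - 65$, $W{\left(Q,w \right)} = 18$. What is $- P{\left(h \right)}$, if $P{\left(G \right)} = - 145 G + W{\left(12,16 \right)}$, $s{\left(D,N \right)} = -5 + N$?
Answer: $-15533$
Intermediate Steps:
$h = -107$ ($h = \left(-41 + \left(-5 + 4\right)\right) - 65 = \left(-41 - 1\right) - 65 = -42 - 65 = -107$)
$P{\left(G \right)} = 18 - 145 G$ ($P{\left(G \right)} = - 145 G + 18 = 18 - 145 G$)
$- P{\left(h \right)} = - (18 - -15515) = - (18 + 15515) = \left(-1\right) 15533 = -15533$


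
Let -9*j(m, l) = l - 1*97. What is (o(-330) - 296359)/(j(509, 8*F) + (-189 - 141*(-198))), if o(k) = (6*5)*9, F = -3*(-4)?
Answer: -2664801/249562 ≈ -10.678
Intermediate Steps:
F = 12
j(m, l) = 97/9 - l/9 (j(m, l) = -(l - 1*97)/9 = -(l - 97)/9 = -(-97 + l)/9 = 97/9 - l/9)
o(k) = 270 (o(k) = 30*9 = 270)
(o(-330) - 296359)/(j(509, 8*F) + (-189 - 141*(-198))) = (270 - 296359)/((97/9 - 8*12/9) + (-189 - 141*(-198))) = -296089/((97/9 - ⅑*96) + (-189 + 27918)) = -296089/((97/9 - 32/3) + 27729) = -296089/(⅑ + 27729) = -296089/249562/9 = -296089*9/249562 = -2664801/249562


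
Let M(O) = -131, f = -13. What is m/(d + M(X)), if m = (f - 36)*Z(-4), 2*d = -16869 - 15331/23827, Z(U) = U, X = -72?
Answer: -2335046/102048917 ≈ -0.022882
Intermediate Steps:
d = -200976497/23827 (d = (-16869 - 15331/23827)/2 = (½)*(-401952994/23827) = -200976497/23827 ≈ -8434.8)
m = 196 (m = (-13 - 36)*(-4) = -49*(-4) = 196)
m/(d + M(X)) = 196/(-200976497/23827 - 131) = 196/(-204097834/23827) = 196*(-23827/204097834) = -2335046/102048917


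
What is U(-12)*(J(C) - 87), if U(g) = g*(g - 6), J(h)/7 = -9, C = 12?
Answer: -32400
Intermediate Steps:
J(h) = -63 (J(h) = 7*(-9) = -63)
U(g) = g*(-6 + g)
U(-12)*(J(C) - 87) = (-12*(-6 - 12))*(-63 - 87) = -12*(-18)*(-150) = 216*(-150) = -32400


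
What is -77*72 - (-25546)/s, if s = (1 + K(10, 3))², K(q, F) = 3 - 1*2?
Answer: 1685/2 ≈ 842.50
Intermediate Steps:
K(q, F) = 1 (K(q, F) = 3 - 2 = 1)
s = 4 (s = (1 + 1)² = 2² = 4)
-77*72 - (-25546)/s = -77*72 - (-25546)/4 = -5544 - (-25546)/4 = -5544 - 1*(-12773/2) = -5544 + 12773/2 = 1685/2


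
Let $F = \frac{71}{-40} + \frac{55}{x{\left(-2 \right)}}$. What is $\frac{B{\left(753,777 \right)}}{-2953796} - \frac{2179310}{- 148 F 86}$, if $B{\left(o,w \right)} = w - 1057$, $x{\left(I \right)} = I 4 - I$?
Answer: $- \frac{24139493124040}{1542607407367} \approx -15.648$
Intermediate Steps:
$x{\left(I \right)} = 3 I$ ($x{\left(I \right)} = 4 I - I = 3 I$)
$B{\left(o,w \right)} = -1057 + w$ ($B{\left(o,w \right)} = w - 1057 = -1057 + w$)
$F = - \frac{1313}{120}$ ($F = \frac{71}{-40} + \frac{55}{3 \left(-2\right)} = 71 \left(- \frac{1}{40}\right) + \frac{55}{-6} = - \frac{71}{40} + 55 \left(- \frac{1}{6}\right) = - \frac{71}{40} - \frac{55}{6} = - \frac{1313}{120} \approx -10.942$)
$\frac{B{\left(753,777 \right)}}{-2953796} - \frac{2179310}{- 148 F 86} = \frac{-1057 + 777}{-2953796} - \frac{2179310}{\left(-148\right) \left(- \frac{1313}{120}\right) 86} = \left(-280\right) \left(- \frac{1}{2953796}\right) - \frac{2179310}{\frac{48581}{30} \cdot 86} = \frac{70}{738449} - \frac{2179310}{\frac{2088983}{15}} = \frac{70}{738449} - \frac{32689650}{2088983} = - \frac{24139493124040}{1542607407367}$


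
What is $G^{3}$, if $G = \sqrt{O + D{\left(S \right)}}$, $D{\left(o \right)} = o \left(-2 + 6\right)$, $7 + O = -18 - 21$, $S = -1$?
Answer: $- 250 i \sqrt{2} \approx - 353.55 i$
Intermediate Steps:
$O = -46$ ($O = -7 - 39 = -46$)
$D{\left(o \right)} = 4 o$ ($D{\left(o \right)} = o 4 = 4 o$)
$G = 5 i \sqrt{2}$ ($G = \sqrt{-46 + 4 \left(-1\right)} = \sqrt{-46 - 4} = \sqrt{-50} = 5 i \sqrt{2} \approx 7.0711 i$)
$G^{3} = \left(5 i \sqrt{2}\right)^{3} = - 250 i \sqrt{2}$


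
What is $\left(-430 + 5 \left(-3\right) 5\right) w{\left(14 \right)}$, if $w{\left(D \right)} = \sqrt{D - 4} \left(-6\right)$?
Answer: $3030 \sqrt{10} \approx 9581.7$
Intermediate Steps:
$w{\left(D \right)} = - 6 \sqrt{-4 + D}$ ($w{\left(D \right)} = \sqrt{-4 + D} \left(-6\right) = - 6 \sqrt{-4 + D}$)
$\left(-430 + 5 \left(-3\right) 5\right) w{\left(14 \right)} = \left(-430 + 5 \left(-3\right) 5\right) \left(- 6 \sqrt{-4 + 14}\right) = \left(-430 - 75\right) \left(- 6 \sqrt{10}\right) = - 505 \left(- 6 \sqrt{10}\right) = 3030 \sqrt{10}$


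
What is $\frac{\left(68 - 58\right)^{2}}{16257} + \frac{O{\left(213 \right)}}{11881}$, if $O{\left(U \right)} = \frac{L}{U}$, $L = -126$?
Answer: $\frac{83672306}{13713608607} \approx 0.0061014$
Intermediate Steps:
$O{\left(U \right)} = - \frac{126}{U}$
$\frac{\left(68 - 58\right)^{2}}{16257} + \frac{O{\left(213 \right)}}{11881} = \frac{\left(68 - 58\right)^{2}}{16257} + \frac{\left(-126\right) \frac{1}{213}}{11881} = 10^{2} \cdot \frac{1}{16257} + \left(-126\right) \frac{1}{213} \cdot \frac{1}{11881} = 100 \cdot \frac{1}{16257} - \frac{42}{843551} = \frac{100}{16257} - \frac{42}{843551} = \frac{83672306}{13713608607}$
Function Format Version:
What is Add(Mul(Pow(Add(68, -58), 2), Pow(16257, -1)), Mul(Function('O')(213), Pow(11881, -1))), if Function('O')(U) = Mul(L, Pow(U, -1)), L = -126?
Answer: Rational(83672306, 13713608607) ≈ 0.0061014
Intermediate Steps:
Function('O')(U) = Mul(-126, Pow(U, -1))
Add(Mul(Pow(Add(68, -58), 2), Pow(16257, -1)), Mul(Function('O')(213), Pow(11881, -1))) = Add(Mul(Pow(Add(68, -58), 2), Pow(16257, -1)), Mul(Mul(-126, Pow(213, -1)), Pow(11881, -1))) = Add(Mul(Pow(10, 2), Rational(1, 16257)), Mul(Mul(-126, Rational(1, 213)), Rational(1, 11881))) = Add(Mul(100, Rational(1, 16257)), Mul(Rational(-42, 71), Rational(1, 11881))) = Add(Rational(100, 16257), Rational(-42, 843551)) = Rational(83672306, 13713608607)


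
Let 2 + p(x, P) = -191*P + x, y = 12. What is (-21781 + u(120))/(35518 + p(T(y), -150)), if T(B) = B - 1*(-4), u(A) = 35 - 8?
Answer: -10877/32091 ≈ -0.33894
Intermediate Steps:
u(A) = 27
T(B) = 4 + B (T(B) = B + 4 = 4 + B)
p(x, P) = -2 + x - 191*P (p(x, P) = -2 + (-191*P + x) = -2 + (x - 191*P) = -2 + x - 191*P)
(-21781 + u(120))/(35518 + p(T(y), -150)) = (-21781 + 27)/(35518 + (-2 + (4 + 12) - 191*(-150))) = -21754/(35518 + (-2 + 16 + 28650)) = -21754/(35518 + 28664) = -21754/64182 = -21754*1/64182 = -10877/32091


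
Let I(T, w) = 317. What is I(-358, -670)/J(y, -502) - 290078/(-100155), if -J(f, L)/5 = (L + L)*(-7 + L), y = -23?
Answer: 148233950981/51182810580 ≈ 2.8962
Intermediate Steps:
J(f, L) = -10*L*(-7 + L) (J(f, L) = -5*(L + L)*(-7 + L) = -5*2*L*(-7 + L) = -10*L*(-7 + L))
I(-358, -670)/J(y, -502) - 290078/(-100155) = 317/((10*(-502)*(7 - 1*(-502)))) - 290078/(-100155) = 317/((10*(-502)*(7 + 502))) - 290078*(-1/100155) = 317/((10*(-502)*509)) + 290078/100155 = 317/(-2555180) + 290078/100155 = 317*(-1/2555180) + 290078/100155 = -317/2555180 + 290078/100155 = 148233950981/51182810580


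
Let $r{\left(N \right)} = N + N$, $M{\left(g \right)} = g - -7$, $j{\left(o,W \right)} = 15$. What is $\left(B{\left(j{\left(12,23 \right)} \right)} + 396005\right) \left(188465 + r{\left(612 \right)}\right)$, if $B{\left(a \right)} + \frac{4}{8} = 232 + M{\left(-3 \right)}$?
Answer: $\frac{150324928409}{2} \approx 7.5162 \cdot 10^{10}$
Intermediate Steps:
$M{\left(g \right)} = 7 + g$ ($M{\left(g \right)} = g + 7 = 7 + g$)
$r{\left(N \right)} = 2 N$
$B{\left(a \right)} = \frac{471}{2}$ ($B{\left(a \right)} = - \frac{1}{2} + \left(232 + \left(7 - 3\right)\right) = - \frac{1}{2} + \left(232 + 4\right) = - \frac{1}{2} + 236 = \frac{471}{2}$)
$\left(B{\left(j{\left(12,23 \right)} \right)} + 396005\right) \left(188465 + r{\left(612 \right)}\right) = \left(\frac{471}{2} + 396005\right) \left(188465 + 2 \cdot 612\right) = \frac{792481 \left(188465 + 1224\right)}{2} = \frac{792481}{2} \cdot 189689 = \frac{150324928409}{2}$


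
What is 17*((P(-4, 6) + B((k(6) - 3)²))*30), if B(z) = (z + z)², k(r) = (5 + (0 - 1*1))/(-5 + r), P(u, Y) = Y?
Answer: 5100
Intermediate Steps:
k(r) = 4/(-5 + r) (k(r) = (5 + (0 - 1))/(-5 + r) = (5 - 1)/(-5 + r) = 4/(-5 + r))
B(z) = 4*z² (B(z) = (2*z)² = 4*z²)
17*((P(-4, 6) + B((k(6) - 3)²))*30) = 17*((6 + 4*((4/(-5 + 6) - 3)²)²)*30) = 17*((6 + 4*((4/1 - 3)²)²)*30) = 17*((6 + 4*((4*1 - 3)²)²)*30) = 17*((6 + 4*((4 - 3)²)²)*30) = 17*((6 + 4*(1²)²)*30) = 17*((6 + 4*1²)*30) = 17*((6 + 4*1)*30) = 17*((6 + 4)*30) = 17*(10*30) = 17*300 = 5100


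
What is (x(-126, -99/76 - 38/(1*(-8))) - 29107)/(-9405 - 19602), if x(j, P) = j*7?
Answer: 29989/29007 ≈ 1.0339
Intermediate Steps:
x(j, P) = 7*j
(x(-126, -99/76 - 38/(1*(-8))) - 29107)/(-9405 - 19602) = (7*(-126) - 29107)/(-9405 - 19602) = (-882 - 29107)/(-29007) = -29989*(-1/29007) = 29989/29007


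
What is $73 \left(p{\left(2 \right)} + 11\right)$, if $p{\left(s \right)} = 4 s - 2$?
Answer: $1241$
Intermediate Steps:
$p{\left(s \right)} = -2 + 4 s$
$73 \left(p{\left(2 \right)} + 11\right) = 73 \left(\left(-2 + 4 \cdot 2\right) + 11\right) = 73 \left(\left(-2 + 8\right) + 11\right) = 73 \left(6 + 11\right) = 73 \cdot 17 = 1241$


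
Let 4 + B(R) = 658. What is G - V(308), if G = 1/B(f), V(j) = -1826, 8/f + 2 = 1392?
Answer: 1194205/654 ≈ 1826.0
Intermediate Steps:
f = 4/695 (f = 8/(-2 + 1392) = 8/1390 = 8*(1/1390) = 4/695 ≈ 0.0057554)
B(R) = 654 (B(R) = -4 + 658 = 654)
G = 1/654 ≈ 0.0015291
G - V(308) = 1/654 - 1*(-1826) = 1/654 + 1826 = 1194205/654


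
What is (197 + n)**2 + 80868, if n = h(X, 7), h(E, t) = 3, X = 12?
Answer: 120868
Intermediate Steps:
n = 3
(197 + n)**2 + 80868 = (197 + 3)**2 + 80868 = 200**2 + 80868 = 40000 + 80868 = 120868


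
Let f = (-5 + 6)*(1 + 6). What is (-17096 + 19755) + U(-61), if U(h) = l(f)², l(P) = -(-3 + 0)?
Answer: 2668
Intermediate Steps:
f = 7 (f = 1*7 = 7)
l(P) = 3 (l(P) = -1*(-3) = 3)
U(h) = 9 (U(h) = 3² = 9)
(-17096 + 19755) + U(-61) = (-17096 + 19755) + 9 = 2659 + 9 = 2668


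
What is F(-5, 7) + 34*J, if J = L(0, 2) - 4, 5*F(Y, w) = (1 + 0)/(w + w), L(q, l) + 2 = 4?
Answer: -4759/70 ≈ -67.986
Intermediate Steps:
L(q, l) = 2 (L(q, l) = -2 + 4 = 2)
F(Y, w) = 1/(10*w) (F(Y, w) = ((1 + 0)/(w + w))/5 = (1/(2*w))/5 = 1/(10*w))
J = -2 (J = 2 - 4 = -2)
F(-5, 7) + 34*J = (⅒)/7 + 34*(-2) = (⅒)*(⅐) - 68 = 1/70 - 68 = -4759/70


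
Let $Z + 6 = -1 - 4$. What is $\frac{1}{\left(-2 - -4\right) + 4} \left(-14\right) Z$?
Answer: $\frac{77}{3} \approx 25.667$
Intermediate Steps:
$Z = -11$ ($Z = -6 - 5 = -11$)
$\frac{1}{\left(-2 - -4\right) + 4} \left(-14\right) Z = \frac{1}{\left(-2 - -4\right) + 4} \left(-14\right) \left(-11\right) = \frac{1}{\left(-2 + 4\right) + 4} \left(-14\right) \left(-11\right) = \frac{1}{2 + 4} \left(-14\right) \left(-11\right) = \frac{1}{6} \left(-14\right) \left(-11\right) = \left(- \frac{7}{3}\right) \left(-11\right) = \frac{77}{3}$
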